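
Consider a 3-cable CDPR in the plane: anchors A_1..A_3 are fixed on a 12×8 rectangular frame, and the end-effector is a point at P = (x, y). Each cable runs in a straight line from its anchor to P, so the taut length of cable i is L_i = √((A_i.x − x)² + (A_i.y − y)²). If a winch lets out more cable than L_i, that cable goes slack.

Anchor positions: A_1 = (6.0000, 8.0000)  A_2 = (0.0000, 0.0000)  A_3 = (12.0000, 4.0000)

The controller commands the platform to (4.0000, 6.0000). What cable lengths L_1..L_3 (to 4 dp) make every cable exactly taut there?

(2.8284, 7.2111, 8.2462)

L_1: Δ = A_1−P = (2.0000, 2.0000) → ‖Δ‖ = √8.0000 = 2.8284
L_2: Δ = A_2−P = (-4.0000, -6.0000) → ‖Δ‖ = √52.0000 = 7.2111
L_3: Δ = A_3−P = (8.0000, -2.0000) → ‖Δ‖ = √68.0000 = 8.2462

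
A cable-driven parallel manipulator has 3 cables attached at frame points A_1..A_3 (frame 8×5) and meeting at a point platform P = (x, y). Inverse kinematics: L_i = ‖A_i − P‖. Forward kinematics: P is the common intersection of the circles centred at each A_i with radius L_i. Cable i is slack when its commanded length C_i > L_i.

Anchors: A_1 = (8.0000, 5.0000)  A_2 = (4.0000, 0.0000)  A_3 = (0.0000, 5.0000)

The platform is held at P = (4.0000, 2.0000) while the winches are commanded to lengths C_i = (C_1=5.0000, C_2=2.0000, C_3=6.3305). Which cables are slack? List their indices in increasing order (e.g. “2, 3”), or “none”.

cable 1: L_1 = ‖A_1−P‖ = 5.0000;  C_1 = 5.0000 → taut
cable 2: L_2 = ‖A_2−P‖ = 2.0000;  C_2 = 2.0000 → taut
cable 3: L_3 = ‖A_3−P‖ = 5.0000;  C_3 = 6.3305 → slack

3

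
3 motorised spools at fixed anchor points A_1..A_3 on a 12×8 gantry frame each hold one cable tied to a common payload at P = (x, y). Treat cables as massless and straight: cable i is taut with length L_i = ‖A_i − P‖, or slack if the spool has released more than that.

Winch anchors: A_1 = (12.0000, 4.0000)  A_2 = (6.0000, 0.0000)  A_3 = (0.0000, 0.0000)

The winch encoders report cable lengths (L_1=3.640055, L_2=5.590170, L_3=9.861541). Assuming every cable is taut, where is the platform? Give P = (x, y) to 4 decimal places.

expand ‖A_i−P‖²=L_i² and subtract eq 1 (q_i ≔ ‖A_i‖²−L_i²)
q_1 = 144.0000+16.0000−13.2500 = 146.7500
eq1−eq2 → [12.0000  8.0000]·P = 142.0000
eq1−eq3 → [24.0000  8.0000]·P = 244.0000
2×2 solve → P = (8.5000, 5.0000)

(8.5000, 5.0000)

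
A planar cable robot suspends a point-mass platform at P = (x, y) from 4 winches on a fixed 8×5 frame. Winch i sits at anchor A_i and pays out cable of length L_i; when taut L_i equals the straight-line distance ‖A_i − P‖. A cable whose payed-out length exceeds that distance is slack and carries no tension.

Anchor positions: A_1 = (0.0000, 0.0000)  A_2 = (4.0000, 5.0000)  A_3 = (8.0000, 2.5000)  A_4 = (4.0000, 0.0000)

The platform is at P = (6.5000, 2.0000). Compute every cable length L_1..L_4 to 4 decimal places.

(6.8007, 3.9051, 1.5811, 3.2016)

cable 1: Δx=-6.5000, Δy=-2.0000; L_1 = √(Δx²+Δy²) = 6.8007
cable 2: Δx=-2.5000, Δy=3.0000; L_2 = √(Δx²+Δy²) = 3.9051
cable 3: Δx=1.5000, Δy=0.5000; L_3 = √(Δx²+Δy²) = 1.5811
cable 4: Δx=-2.5000, Δy=-2.0000; L_4 = √(Δx²+Δy²) = 3.2016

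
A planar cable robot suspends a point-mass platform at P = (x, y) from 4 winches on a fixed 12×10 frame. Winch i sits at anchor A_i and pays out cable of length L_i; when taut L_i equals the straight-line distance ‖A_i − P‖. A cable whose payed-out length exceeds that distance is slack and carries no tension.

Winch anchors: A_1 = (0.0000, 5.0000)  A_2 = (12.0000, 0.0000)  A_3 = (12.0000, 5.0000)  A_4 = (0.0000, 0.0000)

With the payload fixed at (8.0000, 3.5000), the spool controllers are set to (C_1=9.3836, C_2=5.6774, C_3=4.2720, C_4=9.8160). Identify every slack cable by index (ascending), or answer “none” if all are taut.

i=1: geometric 8.1394 vs commanded 9.3836 ⇒ slack
i=2: geometric 5.3151 vs commanded 5.6774 ⇒ slack
i=3: geometric 4.2720 vs commanded 4.2720 ⇒ taut
i=4: geometric 8.7321 vs commanded 9.8160 ⇒ slack

1, 2, 4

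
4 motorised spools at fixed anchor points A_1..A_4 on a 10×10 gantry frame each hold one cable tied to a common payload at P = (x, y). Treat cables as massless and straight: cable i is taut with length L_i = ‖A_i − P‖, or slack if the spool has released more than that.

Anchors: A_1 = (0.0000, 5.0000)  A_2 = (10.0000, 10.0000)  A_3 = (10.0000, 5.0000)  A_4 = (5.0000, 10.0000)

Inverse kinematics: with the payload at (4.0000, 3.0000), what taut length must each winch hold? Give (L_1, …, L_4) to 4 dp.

L_1 = √((0.0000−4.0000)² + (5.0000−3.0000)²) = 4.4721
L_2 = √((10.0000−4.0000)² + (10.0000−3.0000)²) = 9.2195
L_3 = √((10.0000−4.0000)² + (5.0000−3.0000)²) = 6.3246
L_4 = √((5.0000−4.0000)² + (10.0000−3.0000)²) = 7.0711

(4.4721, 9.2195, 6.3246, 7.0711)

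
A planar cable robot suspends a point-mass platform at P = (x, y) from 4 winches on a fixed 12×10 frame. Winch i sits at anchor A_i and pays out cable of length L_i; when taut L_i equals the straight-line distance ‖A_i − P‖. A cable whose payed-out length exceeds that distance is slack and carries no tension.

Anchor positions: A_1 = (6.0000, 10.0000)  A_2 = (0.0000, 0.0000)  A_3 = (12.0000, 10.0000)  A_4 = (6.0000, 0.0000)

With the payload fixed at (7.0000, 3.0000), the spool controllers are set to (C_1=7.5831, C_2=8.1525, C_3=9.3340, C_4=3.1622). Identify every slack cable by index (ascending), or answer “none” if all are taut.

1, 2, 3

cable 1: L_1 = ‖A_1−P‖ = 7.0711;  C_1 = 7.5831 → slack
cable 2: L_2 = ‖A_2−P‖ = 7.6158;  C_2 = 8.1525 → slack
cable 3: L_3 = ‖A_3−P‖ = 8.6023;  C_3 = 9.3340 → slack
cable 4: L_4 = ‖A_4−P‖ = 3.1623;  C_4 = 3.1622 → taut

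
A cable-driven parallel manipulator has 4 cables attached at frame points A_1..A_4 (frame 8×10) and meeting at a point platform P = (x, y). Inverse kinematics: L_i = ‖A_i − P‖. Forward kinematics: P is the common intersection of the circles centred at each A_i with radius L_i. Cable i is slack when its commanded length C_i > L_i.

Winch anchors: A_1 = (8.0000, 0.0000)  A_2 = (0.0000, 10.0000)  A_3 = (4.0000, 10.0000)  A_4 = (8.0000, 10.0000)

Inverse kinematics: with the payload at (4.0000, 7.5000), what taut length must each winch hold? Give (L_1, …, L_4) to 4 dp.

(8.5000, 4.7170, 2.5000, 4.7170)

cable 1: Δx=4.0000, Δy=-7.5000; L_1 = √(Δx²+Δy²) = 8.5000
cable 2: Δx=-4.0000, Δy=2.5000; L_2 = √(Δx²+Δy²) = 4.7170
cable 3: Δx=0.0000, Δy=2.5000; L_3 = √(Δx²+Δy²) = 2.5000
cable 4: Δx=4.0000, Δy=2.5000; L_4 = √(Δx²+Δy²) = 4.7170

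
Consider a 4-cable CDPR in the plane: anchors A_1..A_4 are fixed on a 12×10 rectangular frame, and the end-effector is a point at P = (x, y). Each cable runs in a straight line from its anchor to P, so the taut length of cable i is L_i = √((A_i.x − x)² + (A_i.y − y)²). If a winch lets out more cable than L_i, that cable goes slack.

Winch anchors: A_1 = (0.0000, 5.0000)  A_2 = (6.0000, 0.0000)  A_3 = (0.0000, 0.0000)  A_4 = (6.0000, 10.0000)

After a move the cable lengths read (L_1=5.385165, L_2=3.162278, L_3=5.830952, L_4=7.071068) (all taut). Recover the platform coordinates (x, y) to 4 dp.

(5.0000, 3.0000)

circle eqns → linear via eq_j − eq_1; set k_j = A_j·A_j − L_j²
k_1 = 0.0000+25.0000−29.0000 = -4.0000
-12.0000·x + 10.0000·y = k_1−k_2 = -30.0000
0.0000·x + 10.0000·y = k_1−k_3 = 30.0000
-12.0000·x − 10.0000·y = k_1−k_4 = -90.0000
solve first two rows → x=5.0000, y=3.0000
check cable 4: ‖A_4−P‖² = 50.0000 ≈ L_4² = 50.0000 ✓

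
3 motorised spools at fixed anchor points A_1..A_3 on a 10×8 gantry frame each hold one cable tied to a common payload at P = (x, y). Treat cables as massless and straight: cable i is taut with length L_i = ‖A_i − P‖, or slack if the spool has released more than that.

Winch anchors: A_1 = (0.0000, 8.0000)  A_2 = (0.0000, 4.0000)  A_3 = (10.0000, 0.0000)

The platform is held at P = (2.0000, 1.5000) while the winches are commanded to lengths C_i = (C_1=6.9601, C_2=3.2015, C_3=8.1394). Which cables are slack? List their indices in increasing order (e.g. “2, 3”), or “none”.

1

cable 1: √((-2.0000)²+(6.5000)²)=6.8007, C_1=6.9601: slack
cable 2: √((-2.0000)²+(2.5000)²)=3.2016, C_2=3.2015: taut
cable 3: √((8.0000)²+(-1.5000)²)=8.1394, C_3=8.1394: taut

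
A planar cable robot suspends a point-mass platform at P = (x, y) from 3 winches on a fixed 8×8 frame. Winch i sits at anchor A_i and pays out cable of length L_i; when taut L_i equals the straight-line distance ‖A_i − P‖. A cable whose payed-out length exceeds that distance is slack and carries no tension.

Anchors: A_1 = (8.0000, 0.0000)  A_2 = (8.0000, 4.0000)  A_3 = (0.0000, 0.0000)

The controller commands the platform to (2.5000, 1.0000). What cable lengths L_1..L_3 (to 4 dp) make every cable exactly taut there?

(5.5902, 6.2650, 2.6926)

L_1: Δ = A_1−P = (5.5000, -1.0000) → ‖Δ‖ = √31.2500 = 5.5902
L_2: Δ = A_2−P = (5.5000, 3.0000) → ‖Δ‖ = √39.2500 = 6.2650
L_3: Δ = A_3−P = (-2.5000, -1.0000) → ‖Δ‖ = √7.2500 = 2.6926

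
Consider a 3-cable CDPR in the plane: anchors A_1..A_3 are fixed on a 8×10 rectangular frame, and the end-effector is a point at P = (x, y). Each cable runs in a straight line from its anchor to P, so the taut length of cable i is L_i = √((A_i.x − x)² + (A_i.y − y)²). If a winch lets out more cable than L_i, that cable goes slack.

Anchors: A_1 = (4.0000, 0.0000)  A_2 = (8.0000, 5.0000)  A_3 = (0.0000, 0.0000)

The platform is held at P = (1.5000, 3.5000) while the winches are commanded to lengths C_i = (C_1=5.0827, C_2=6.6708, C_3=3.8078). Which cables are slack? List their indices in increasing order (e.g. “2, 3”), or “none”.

1

i=1: geometric 4.3012 vs commanded 5.0827 ⇒ slack
i=2: geometric 6.6708 vs commanded 6.6708 ⇒ taut
i=3: geometric 3.8079 vs commanded 3.8078 ⇒ taut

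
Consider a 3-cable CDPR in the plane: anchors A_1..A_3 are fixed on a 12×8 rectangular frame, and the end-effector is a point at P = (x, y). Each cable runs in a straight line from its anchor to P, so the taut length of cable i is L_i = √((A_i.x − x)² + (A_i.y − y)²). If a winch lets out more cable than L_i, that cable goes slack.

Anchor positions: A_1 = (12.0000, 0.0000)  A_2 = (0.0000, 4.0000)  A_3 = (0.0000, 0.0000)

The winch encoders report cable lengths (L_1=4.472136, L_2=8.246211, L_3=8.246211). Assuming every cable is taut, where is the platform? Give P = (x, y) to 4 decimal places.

(8.0000, 2.0000)

each cable: (A_i−P)·(A_i−P) = L_i²; let k_i = ‖A_i‖²−L_i²
k_1 = 144.0000+0.0000−20.0000 = 124.0000
row 1: 24.0000x − 8.0000y = 176.0000  (k_2=-52.0000)
row 2: 24.0000x + 0.0000y = 192.0000  (k_3=-68.0000)
Cramer on rows 1–2 → x = 8.0000, y = 2.0000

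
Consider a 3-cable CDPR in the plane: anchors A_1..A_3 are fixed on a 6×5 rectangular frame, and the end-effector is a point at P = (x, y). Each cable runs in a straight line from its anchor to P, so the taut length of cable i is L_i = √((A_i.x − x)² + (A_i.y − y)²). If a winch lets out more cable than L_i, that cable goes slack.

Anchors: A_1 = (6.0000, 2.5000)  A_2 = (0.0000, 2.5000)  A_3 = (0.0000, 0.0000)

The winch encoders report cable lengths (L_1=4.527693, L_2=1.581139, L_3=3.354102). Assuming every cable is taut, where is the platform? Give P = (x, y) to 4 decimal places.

circle eqns → linear via eq_j − eq_1; set c_j = A_j·A_j − L_j²
c_1 = 36.0000+6.2500−20.5000 = 21.7500
12.0000·x + 0.0000·y = c_1−c_2 = 18.0000
12.0000·x + 5.0000·y = c_1−c_3 = 33.0000
solve first two rows → x=1.5000, y=3.0000

(1.5000, 3.0000)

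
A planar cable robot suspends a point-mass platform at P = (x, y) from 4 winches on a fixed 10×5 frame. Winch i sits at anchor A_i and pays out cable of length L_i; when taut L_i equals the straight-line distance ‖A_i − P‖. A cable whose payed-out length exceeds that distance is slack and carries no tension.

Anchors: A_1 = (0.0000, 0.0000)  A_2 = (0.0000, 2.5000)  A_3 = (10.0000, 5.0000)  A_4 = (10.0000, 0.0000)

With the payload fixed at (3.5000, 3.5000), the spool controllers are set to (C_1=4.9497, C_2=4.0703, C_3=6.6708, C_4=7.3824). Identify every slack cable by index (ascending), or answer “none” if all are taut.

cable 1: √((-3.5000)²+(-3.5000)²)=4.9497, C_1=4.9497: taut
cable 2: √((-3.5000)²+(-1.0000)²)=3.6401, C_2=4.0703: slack
cable 3: √((6.5000)²+(1.5000)²)=6.6708, C_3=6.6708: taut
cable 4: √((6.5000)²+(-3.5000)²)=7.3824, C_4=7.3824: taut

2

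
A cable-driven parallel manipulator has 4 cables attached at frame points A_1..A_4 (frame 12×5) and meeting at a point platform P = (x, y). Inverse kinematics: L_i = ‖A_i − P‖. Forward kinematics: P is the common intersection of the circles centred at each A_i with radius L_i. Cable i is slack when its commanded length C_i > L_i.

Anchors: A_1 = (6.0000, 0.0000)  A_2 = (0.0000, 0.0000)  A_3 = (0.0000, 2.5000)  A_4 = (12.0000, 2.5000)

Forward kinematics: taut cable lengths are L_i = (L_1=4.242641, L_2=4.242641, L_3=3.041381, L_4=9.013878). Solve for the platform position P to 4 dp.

circle eqns → linear via eq_j − eq_1; set c_j = A_j·A_j − L_j²
c_1 = 36.0000+0.0000−18.0000 = 18.0000
12.0000·x + 0.0000·y = c_1−c_2 = 36.0000
12.0000·x − 5.0000·y = c_1−c_3 = 21.0000
-12.0000·x − 5.0000·y = c_1−c_4 = -51.0000
solve first two rows → x=3.0000, y=3.0000
check cable 4: ‖A_4−P‖² = 81.2500 ≈ L_4² = 81.2500 ✓

(3.0000, 3.0000)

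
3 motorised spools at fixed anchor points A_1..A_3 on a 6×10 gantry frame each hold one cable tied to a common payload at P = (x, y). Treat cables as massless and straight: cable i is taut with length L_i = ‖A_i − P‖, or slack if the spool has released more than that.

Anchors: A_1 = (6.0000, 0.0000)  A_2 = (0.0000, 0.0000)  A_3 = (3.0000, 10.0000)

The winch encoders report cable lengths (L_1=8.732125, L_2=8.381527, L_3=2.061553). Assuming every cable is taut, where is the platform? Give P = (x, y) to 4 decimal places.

each cable: (A_i−P)·(A_i−P) = L_i²; let k_i = ‖A_i‖²−L_i²
k_1 = 36.0000+0.0000−76.2500 = -40.2500
row 1: 12.0000x + 0.0000y = 30.0000  (k_2=-70.2500)
row 2: 6.0000x − 20.0000y = -145.0000  (k_3=104.7500)
Cramer on rows 1–2 → x = 2.5000, y = 8.0000

(2.5000, 8.0000)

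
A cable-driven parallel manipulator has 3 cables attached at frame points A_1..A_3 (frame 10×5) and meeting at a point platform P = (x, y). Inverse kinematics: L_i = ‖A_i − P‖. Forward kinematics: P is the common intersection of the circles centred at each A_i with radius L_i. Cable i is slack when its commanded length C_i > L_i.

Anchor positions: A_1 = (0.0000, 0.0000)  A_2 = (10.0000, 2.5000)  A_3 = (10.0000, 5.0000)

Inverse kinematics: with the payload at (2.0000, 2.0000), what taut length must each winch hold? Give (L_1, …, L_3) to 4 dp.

cable 1: Δx=-2.0000, Δy=-2.0000; L_1 = √(Δx²+Δy²) = 2.8284
cable 2: Δx=8.0000, Δy=0.5000; L_2 = √(Δx²+Δy²) = 8.0156
cable 3: Δx=8.0000, Δy=3.0000; L_3 = √(Δx²+Δy²) = 8.5440

(2.8284, 8.0156, 8.5440)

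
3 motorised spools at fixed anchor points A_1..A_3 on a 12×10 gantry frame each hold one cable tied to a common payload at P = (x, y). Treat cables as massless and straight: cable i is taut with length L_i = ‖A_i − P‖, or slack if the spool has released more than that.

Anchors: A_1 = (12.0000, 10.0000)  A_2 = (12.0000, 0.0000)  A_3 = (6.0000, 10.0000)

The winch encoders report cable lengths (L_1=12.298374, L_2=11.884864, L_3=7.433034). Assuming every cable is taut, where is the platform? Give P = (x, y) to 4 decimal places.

circle eqns → linear via eq_j − eq_1; set c_j = A_j·A_j − L_j²
c_1 = 144.0000+100.0000−151.2500 = 92.7500
0.0000·x + 20.0000·y = c_1−c_2 = 90.0000
12.0000·x + 0.0000·y = c_1−c_3 = 12.0000
solve first two rows → x=1.0000, y=4.5000

(1.0000, 4.5000)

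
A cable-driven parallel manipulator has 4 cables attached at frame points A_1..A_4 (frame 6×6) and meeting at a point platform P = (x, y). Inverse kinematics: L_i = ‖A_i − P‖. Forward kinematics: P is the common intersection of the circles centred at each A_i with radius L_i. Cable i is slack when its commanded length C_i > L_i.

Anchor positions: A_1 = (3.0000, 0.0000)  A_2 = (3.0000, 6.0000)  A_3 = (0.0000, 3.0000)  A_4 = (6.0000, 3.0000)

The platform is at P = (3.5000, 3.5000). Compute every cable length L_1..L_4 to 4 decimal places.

cable 1: Δx=-0.5000, Δy=-3.5000; L_1 = √(Δx²+Δy²) = 3.5355
cable 2: Δx=-0.5000, Δy=2.5000; L_2 = √(Δx²+Δy²) = 2.5495
cable 3: Δx=-3.5000, Δy=-0.5000; L_3 = √(Δx²+Δy²) = 3.5355
cable 4: Δx=2.5000, Δy=-0.5000; L_4 = √(Δx²+Δy²) = 2.5495

(3.5355, 2.5495, 3.5355, 2.5495)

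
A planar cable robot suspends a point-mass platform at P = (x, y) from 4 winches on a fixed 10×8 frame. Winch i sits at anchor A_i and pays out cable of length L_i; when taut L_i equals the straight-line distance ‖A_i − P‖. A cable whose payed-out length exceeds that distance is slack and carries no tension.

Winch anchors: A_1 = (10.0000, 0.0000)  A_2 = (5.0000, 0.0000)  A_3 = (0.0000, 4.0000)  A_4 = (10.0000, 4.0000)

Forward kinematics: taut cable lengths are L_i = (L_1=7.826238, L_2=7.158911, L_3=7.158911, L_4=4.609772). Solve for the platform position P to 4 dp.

each cable: (A_i−P)·(A_i−P) = L_i²; let q_i = ‖A_i‖²−L_i²
q_1 = 100.0000+0.0000−61.2500 = 38.7500
row 1: 10.0000x + 0.0000y = 65.0000  (q_2=-26.2500)
row 2: 20.0000x − 8.0000y = 74.0000  (q_3=-35.2500)
row 3: 0.0000x − 8.0000y = -56.0000  (q_4=94.7500)
Cramer on rows 1–2 → x = 6.5000, y = 7.0000
check cable 4: ‖A_4−P‖² = 21.2500 ≈ L_4² = 21.2500 ✓

(6.5000, 7.0000)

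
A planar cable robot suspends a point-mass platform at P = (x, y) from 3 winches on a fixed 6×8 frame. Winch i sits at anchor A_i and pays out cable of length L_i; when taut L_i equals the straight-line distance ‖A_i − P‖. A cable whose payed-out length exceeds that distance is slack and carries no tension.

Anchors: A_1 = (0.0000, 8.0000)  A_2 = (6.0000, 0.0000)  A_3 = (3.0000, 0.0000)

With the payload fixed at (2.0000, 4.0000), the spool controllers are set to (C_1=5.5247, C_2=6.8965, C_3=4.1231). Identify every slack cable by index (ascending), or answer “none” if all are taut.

cable 1: √((-2.0000)²+(4.0000)²)=4.4721, C_1=5.5247: slack
cable 2: √((4.0000)²+(-4.0000)²)=5.6569, C_2=6.8965: slack
cable 3: √((1.0000)²+(-4.0000)²)=4.1231, C_3=4.1231: taut

1, 2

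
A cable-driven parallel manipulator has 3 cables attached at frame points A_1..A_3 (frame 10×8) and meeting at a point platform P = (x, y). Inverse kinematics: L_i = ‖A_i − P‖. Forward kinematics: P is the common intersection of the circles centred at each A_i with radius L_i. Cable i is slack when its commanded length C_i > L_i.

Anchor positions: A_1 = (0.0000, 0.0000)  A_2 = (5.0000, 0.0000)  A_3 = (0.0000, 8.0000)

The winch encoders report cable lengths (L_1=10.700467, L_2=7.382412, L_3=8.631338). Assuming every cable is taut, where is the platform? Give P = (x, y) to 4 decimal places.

(8.5000, 6.5000)

expand ‖A_i−P‖²=L_i² and subtract eq 1 (k_i ≔ ‖A_i‖²−L_i²)
k_1 = 0.0000+0.0000−114.5000 = -114.5000
eq1−eq2 → [-10.0000  0.0000]·P = -85.0000
eq1−eq3 → [0.0000  -16.0000]·P = -104.0000
2×2 solve → P = (8.5000, 6.5000)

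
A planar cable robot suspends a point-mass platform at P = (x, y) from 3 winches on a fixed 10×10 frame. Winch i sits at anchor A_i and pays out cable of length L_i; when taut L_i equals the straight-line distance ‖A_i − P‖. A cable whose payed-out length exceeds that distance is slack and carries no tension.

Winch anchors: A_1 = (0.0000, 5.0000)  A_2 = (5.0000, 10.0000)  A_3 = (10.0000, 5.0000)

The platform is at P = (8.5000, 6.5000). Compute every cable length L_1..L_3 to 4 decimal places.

(8.6313, 4.9497, 2.1213)

L_1 = √((0.0000−8.5000)² + (5.0000−6.5000)²) = 8.6313
L_2 = √((5.0000−8.5000)² + (10.0000−6.5000)²) = 4.9497
L_3 = √((10.0000−8.5000)² + (5.0000−6.5000)²) = 2.1213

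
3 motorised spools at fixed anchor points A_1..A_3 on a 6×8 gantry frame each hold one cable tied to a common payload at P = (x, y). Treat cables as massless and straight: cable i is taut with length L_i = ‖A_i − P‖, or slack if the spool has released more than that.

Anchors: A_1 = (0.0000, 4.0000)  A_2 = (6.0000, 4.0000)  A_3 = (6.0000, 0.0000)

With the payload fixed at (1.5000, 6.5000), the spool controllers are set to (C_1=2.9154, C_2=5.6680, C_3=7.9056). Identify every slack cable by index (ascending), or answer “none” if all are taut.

i=1: geometric 2.9155 vs commanded 2.9154 ⇒ taut
i=2: geometric 5.1478 vs commanded 5.6680 ⇒ slack
i=3: geometric 7.9057 vs commanded 7.9056 ⇒ taut

2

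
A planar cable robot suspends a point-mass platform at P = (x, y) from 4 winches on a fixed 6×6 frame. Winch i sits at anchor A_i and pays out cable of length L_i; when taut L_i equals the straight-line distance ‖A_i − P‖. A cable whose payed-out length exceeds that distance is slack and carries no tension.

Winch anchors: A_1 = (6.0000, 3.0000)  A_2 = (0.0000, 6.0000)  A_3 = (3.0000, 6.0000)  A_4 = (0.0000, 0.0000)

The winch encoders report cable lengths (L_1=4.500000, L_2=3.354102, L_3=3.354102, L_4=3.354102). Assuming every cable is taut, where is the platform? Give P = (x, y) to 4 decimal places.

(1.5000, 3.0000)

each cable: (A_i−P)·(A_i−P) = L_i²; let k_i = ‖A_i‖²−L_i²
k_1 = 36.0000+9.0000−20.2500 = 24.7500
row 1: 12.0000x − 6.0000y = 0.0000  (k_2=24.7500)
row 2: 6.0000x − 6.0000y = -9.0000  (k_3=33.7500)
row 3: 12.0000x + 6.0000y = 36.0000  (k_4=-11.2500)
Cramer on rows 1–2 → x = 1.5000, y = 3.0000
check cable 4: ‖A_4−P‖² = 11.2500 ≈ L_4² = 11.2500 ✓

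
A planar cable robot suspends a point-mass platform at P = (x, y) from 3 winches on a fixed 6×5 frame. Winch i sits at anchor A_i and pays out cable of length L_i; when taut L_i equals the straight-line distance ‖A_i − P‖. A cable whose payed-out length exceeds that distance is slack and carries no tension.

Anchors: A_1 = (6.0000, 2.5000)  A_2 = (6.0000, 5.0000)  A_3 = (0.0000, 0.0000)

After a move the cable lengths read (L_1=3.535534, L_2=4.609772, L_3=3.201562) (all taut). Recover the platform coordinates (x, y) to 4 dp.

expand ‖A_i−P‖²=L_i² and subtract eq 1 (c_i ≔ ‖A_i‖²−L_i²)
c_1 = 36.0000+6.2500−12.5000 = 29.7500
eq1−eq2 → [0.0000  -5.0000]·P = -10.0000
eq1−eq3 → [12.0000  5.0000]·P = 40.0000
2×2 solve → P = (2.5000, 2.0000)

(2.5000, 2.0000)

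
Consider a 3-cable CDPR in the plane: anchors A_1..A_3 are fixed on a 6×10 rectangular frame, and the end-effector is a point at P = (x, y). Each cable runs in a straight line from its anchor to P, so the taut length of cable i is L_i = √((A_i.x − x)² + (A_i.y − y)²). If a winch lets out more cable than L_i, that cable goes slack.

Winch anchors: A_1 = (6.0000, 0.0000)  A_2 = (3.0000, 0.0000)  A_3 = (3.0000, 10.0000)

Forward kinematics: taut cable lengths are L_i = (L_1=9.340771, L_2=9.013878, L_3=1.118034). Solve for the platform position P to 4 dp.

(3.5000, 9.0000)

each cable: (A_i−P)·(A_i−P) = L_i²; let c_i = ‖A_i‖²−L_i²
c_1 = 36.0000+0.0000−87.2500 = -51.2500
row 1: 6.0000x + 0.0000y = 21.0000  (c_2=-72.2500)
row 2: 6.0000x − 20.0000y = -159.0000  (c_3=107.7500)
Cramer on rows 1–2 → x = 3.5000, y = 9.0000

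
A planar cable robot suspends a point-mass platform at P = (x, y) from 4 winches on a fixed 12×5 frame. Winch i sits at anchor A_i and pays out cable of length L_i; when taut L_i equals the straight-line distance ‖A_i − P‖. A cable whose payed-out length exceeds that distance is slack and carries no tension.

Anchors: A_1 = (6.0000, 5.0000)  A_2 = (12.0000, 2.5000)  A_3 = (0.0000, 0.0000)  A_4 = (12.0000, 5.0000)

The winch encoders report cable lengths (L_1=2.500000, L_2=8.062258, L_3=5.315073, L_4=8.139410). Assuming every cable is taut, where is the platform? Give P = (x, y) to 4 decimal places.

(4.0000, 3.5000)

each cable: (A_i−P)·(A_i−P) = L_i²; let c_i = ‖A_i‖²−L_i²
c_1 = 36.0000+25.0000−6.2500 = 54.7500
row 1: -12.0000x + 5.0000y = -30.5000  (c_2=85.2500)
row 2: 12.0000x + 10.0000y = 83.0000  (c_3=-28.2500)
row 3: -12.0000x + 0.0000y = -48.0000  (c_4=102.7500)
Cramer on rows 1–2 → x = 4.0000, y = 3.5000
check cable 4: ‖A_4−P‖² = 66.2500 ≈ L_4² = 66.2500 ✓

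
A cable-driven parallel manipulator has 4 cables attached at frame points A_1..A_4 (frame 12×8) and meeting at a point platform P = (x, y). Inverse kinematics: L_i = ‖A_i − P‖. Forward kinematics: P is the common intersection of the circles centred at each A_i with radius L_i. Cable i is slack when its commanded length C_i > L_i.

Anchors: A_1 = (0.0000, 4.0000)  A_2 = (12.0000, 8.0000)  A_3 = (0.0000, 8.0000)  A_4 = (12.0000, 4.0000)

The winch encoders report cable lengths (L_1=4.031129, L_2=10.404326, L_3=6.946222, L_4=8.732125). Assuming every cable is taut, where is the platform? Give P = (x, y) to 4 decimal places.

each cable: (A_i−P)·(A_i−P) = L_i²; let k_i = ‖A_i‖²−L_i²
k_1 = 0.0000+16.0000−16.2500 = -0.2500
row 1: -24.0000x − 8.0000y = -100.0000  (k_2=99.7500)
row 2: 0.0000x − 8.0000y = -16.0000  (k_3=15.7500)
row 3: -24.0000x + 0.0000y = -84.0000  (k_4=83.7500)
Cramer on rows 1–2 → x = 3.5000, y = 2.0000
check cable 4: ‖A_4−P‖² = 76.2500 ≈ L_4² = 76.2500 ✓

(3.5000, 2.0000)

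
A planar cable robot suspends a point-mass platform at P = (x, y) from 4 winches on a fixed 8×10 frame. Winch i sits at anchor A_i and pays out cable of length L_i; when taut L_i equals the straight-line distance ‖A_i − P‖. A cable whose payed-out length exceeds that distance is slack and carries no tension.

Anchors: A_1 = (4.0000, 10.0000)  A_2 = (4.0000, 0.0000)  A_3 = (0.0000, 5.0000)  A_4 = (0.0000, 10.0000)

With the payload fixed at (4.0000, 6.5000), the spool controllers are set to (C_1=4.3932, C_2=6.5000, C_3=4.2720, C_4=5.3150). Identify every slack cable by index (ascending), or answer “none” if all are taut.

cable 1: √((0.0000)²+(3.5000)²)=3.5000, C_1=4.3932: slack
cable 2: √((0.0000)²+(-6.5000)²)=6.5000, C_2=6.5000: taut
cable 3: √((-4.0000)²+(-1.5000)²)=4.2720, C_3=4.2720: taut
cable 4: √((-4.0000)²+(3.5000)²)=5.3151, C_4=5.3150: taut

1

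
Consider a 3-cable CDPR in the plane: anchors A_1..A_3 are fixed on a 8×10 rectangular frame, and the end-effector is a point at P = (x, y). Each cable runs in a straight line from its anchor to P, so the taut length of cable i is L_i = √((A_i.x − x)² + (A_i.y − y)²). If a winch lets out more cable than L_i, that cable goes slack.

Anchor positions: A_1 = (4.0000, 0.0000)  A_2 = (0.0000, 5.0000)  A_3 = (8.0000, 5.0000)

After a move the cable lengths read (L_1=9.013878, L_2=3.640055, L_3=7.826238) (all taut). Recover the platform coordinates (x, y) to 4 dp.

circle eqns → linear via eq_j − eq_1; set q_j = A_j·A_j − L_j²
q_1 = 16.0000+0.0000−81.2500 = -65.2500
8.0000·x − 10.0000·y = q_1−q_2 = -77.0000
-8.0000·x − 10.0000·y = q_1−q_3 = -93.0000
solve first two rows → x=1.0000, y=8.5000

(1.0000, 8.5000)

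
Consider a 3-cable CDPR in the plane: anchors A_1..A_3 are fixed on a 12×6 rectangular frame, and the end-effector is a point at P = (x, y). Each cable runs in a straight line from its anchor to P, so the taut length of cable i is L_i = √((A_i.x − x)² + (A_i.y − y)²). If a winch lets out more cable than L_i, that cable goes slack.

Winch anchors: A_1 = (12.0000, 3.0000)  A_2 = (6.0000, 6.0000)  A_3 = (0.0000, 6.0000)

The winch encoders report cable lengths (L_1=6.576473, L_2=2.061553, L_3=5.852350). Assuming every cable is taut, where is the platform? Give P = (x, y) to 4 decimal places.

(5.5000, 4.0000)

each cable: (A_i−P)·(A_i−P) = L_i²; let q_i = ‖A_i‖²−L_i²
q_1 = 144.0000+9.0000−43.2500 = 109.7500
row 1: 12.0000x − 6.0000y = 42.0000  (q_2=67.7500)
row 2: 24.0000x − 6.0000y = 108.0000  (q_3=1.7500)
Cramer on rows 1–2 → x = 5.5000, y = 4.0000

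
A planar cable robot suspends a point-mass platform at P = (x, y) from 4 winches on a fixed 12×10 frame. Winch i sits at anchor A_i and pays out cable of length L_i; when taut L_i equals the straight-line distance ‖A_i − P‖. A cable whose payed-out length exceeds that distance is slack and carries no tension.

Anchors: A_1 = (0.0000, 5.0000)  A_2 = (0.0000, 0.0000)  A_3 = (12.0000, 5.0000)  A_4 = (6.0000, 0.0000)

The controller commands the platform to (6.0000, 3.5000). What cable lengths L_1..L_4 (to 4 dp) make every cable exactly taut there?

(6.1847, 6.9462, 6.1847, 3.5000)

cable 1: Δx=-6.0000, Δy=1.5000; L_1 = √(Δx²+Δy²) = 6.1847
cable 2: Δx=-6.0000, Δy=-3.5000; L_2 = √(Δx²+Δy²) = 6.9462
cable 3: Δx=6.0000, Δy=1.5000; L_3 = √(Δx²+Δy²) = 6.1847
cable 4: Δx=0.0000, Δy=-3.5000; L_4 = √(Δx²+Δy²) = 3.5000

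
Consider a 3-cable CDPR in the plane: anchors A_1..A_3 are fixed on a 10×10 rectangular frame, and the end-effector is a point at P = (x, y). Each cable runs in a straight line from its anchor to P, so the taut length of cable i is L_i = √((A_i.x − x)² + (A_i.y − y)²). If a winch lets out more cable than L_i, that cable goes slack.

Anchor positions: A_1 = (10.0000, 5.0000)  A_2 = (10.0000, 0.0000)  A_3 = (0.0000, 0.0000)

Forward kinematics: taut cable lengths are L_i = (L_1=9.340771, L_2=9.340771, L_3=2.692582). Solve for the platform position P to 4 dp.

expand ‖A_i−P‖²=L_i² and subtract eq 1 (k_i ≔ ‖A_i‖²−L_i²)
k_1 = 100.0000+25.0000−87.2500 = 37.7500
eq1−eq2 → [0.0000  10.0000]·P = 25.0000
eq1−eq3 → [20.0000  10.0000]·P = 45.0000
2×2 solve → P = (1.0000, 2.5000)

(1.0000, 2.5000)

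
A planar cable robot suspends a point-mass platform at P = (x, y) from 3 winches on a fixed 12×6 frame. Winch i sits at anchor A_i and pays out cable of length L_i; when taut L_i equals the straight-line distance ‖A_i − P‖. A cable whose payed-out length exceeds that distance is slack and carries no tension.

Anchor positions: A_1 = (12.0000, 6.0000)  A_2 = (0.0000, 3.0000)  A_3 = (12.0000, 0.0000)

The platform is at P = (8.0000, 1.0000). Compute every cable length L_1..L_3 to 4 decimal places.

(6.4031, 8.2462, 4.1231)

L_1 = √((12.0000−8.0000)² + (6.0000−1.0000)²) = 6.4031
L_2 = √((0.0000−8.0000)² + (3.0000−1.0000)²) = 8.2462
L_3 = √((12.0000−8.0000)² + (0.0000−1.0000)²) = 4.1231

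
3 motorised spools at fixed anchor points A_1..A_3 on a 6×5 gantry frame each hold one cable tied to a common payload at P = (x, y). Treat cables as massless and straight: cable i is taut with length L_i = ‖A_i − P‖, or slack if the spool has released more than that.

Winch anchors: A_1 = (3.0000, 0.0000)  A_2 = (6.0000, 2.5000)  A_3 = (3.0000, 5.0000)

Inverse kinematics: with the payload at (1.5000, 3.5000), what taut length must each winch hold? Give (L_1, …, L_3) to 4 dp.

(3.8079, 4.6098, 2.1213)

cable 1: Δx=1.5000, Δy=-3.5000; L_1 = √(Δx²+Δy²) = 3.8079
cable 2: Δx=4.5000, Δy=-1.0000; L_2 = √(Δx²+Δy²) = 4.6098
cable 3: Δx=1.5000, Δy=1.5000; L_3 = √(Δx²+Δy²) = 2.1213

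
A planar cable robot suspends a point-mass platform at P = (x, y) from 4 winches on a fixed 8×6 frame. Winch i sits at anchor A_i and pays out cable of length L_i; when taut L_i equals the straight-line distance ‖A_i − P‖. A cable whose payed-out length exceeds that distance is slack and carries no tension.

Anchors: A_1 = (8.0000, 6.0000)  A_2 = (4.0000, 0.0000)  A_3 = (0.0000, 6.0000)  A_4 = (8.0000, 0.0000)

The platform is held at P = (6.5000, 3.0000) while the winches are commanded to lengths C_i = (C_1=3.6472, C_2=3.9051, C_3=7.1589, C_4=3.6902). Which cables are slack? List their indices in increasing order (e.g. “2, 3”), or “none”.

1, 4

cable 1: L_1 = ‖A_1−P‖ = 3.3541;  C_1 = 3.6472 → slack
cable 2: L_2 = ‖A_2−P‖ = 3.9051;  C_2 = 3.9051 → taut
cable 3: L_3 = ‖A_3−P‖ = 7.1589;  C_3 = 7.1589 → taut
cable 4: L_4 = ‖A_4−P‖ = 3.3541;  C_4 = 3.6902 → slack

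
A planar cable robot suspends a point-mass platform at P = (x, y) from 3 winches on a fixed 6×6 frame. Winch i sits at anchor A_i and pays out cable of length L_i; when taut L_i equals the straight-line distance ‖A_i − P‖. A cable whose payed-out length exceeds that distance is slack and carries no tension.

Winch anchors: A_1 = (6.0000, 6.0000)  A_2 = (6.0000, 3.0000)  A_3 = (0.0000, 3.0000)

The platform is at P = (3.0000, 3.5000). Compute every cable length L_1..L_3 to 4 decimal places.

(3.9051, 3.0414, 3.0414)

L_1: Δ = A_1−P = (3.0000, 2.5000) → ‖Δ‖ = √15.2500 = 3.9051
L_2: Δ = A_2−P = (3.0000, -0.5000) → ‖Δ‖ = √9.2500 = 3.0414
L_3: Δ = A_3−P = (-3.0000, -0.5000) → ‖Δ‖ = √9.2500 = 3.0414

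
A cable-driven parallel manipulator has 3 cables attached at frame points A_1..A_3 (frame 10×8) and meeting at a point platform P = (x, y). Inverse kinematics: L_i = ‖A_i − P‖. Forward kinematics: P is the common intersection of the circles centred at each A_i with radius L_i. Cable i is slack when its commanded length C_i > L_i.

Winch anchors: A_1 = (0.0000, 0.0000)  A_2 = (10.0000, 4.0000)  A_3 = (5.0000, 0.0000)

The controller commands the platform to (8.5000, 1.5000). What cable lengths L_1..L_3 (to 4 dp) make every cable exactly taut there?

cable 1: Δx=-8.5000, Δy=-1.5000; L_1 = √(Δx²+Δy²) = 8.6313
cable 2: Δx=1.5000, Δy=2.5000; L_2 = √(Δx²+Δy²) = 2.9155
cable 3: Δx=-3.5000, Δy=-1.5000; L_3 = √(Δx²+Δy²) = 3.8079

(8.6313, 2.9155, 3.8079)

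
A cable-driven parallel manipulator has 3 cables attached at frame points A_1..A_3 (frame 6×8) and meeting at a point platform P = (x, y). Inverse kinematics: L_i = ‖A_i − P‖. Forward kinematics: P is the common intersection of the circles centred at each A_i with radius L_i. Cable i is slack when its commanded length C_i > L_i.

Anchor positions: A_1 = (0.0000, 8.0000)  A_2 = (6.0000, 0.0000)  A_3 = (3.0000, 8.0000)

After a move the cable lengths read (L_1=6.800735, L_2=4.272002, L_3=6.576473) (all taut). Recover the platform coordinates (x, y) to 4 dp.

expand ‖A_i−P‖²=L_i² and subtract eq 1 (c_i ≔ ‖A_i‖²−L_i²)
c_1 = 0.0000+64.0000−46.2500 = 17.7500
eq1−eq2 → [-12.0000  16.0000]·P = 0.0000
eq1−eq3 → [-6.0000  0.0000]·P = -12.0000
2×2 solve → P = (2.0000, 1.5000)

(2.0000, 1.5000)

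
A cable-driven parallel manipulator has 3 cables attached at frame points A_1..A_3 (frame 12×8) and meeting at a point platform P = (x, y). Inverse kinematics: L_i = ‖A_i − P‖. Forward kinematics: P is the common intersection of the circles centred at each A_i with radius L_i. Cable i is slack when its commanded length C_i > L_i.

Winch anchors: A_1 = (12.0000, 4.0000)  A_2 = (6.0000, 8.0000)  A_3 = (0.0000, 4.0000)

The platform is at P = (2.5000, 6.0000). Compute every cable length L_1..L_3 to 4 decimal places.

L_1: Δ = A_1−P = (9.5000, -2.0000) → ‖Δ‖ = √94.2500 = 9.7082
L_2: Δ = A_2−P = (3.5000, 2.0000) → ‖Δ‖ = √16.2500 = 4.0311
L_3: Δ = A_3−P = (-2.5000, -2.0000) → ‖Δ‖ = √10.2500 = 3.2016

(9.7082, 4.0311, 3.2016)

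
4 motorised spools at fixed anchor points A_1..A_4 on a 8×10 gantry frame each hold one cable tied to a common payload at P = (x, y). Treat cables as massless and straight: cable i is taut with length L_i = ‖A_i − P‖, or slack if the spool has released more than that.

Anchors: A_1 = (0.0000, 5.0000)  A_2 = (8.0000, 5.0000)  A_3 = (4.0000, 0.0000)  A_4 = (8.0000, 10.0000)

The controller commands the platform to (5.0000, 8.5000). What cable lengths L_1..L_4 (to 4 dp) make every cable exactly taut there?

(6.1033, 4.6098, 8.5586, 3.3541)

cable 1: Δx=-5.0000, Δy=-3.5000; L_1 = √(Δx²+Δy²) = 6.1033
cable 2: Δx=3.0000, Δy=-3.5000; L_2 = √(Δx²+Δy²) = 4.6098
cable 3: Δx=-1.0000, Δy=-8.5000; L_3 = √(Δx²+Δy²) = 8.5586
cable 4: Δx=3.0000, Δy=1.5000; L_4 = √(Δx²+Δy²) = 3.3541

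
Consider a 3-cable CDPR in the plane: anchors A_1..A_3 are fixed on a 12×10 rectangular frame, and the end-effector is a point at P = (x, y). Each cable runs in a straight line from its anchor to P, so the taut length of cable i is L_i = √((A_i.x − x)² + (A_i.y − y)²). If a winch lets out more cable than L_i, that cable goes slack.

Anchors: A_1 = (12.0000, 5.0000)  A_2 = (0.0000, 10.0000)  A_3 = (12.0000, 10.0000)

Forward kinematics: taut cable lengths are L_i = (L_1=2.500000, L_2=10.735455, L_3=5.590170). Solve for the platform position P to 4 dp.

(9.5000, 5.0000)

circle eqns → linear via eq_j − eq_1; set k_j = A_j·A_j − L_j²
k_1 = 144.0000+25.0000−6.2500 = 162.7500
24.0000·x − 10.0000·y = k_1−k_2 = 178.0000
0.0000·x − 10.0000·y = k_1−k_3 = -50.0000
solve first two rows → x=9.5000, y=5.0000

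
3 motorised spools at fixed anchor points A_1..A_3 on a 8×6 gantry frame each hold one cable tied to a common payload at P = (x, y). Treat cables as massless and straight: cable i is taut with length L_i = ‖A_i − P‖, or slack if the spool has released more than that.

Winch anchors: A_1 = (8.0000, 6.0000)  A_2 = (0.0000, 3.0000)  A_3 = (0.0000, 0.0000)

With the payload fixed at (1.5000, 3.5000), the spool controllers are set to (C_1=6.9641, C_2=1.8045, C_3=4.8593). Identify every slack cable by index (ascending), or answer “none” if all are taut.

cable 1: √((6.5000)²+(2.5000)²)=6.9642, C_1=6.9641: taut
cable 2: √((-1.5000)²+(-0.5000)²)=1.5811, C_2=1.8045: slack
cable 3: √((-1.5000)²+(-3.5000)²)=3.8079, C_3=4.8593: slack

2, 3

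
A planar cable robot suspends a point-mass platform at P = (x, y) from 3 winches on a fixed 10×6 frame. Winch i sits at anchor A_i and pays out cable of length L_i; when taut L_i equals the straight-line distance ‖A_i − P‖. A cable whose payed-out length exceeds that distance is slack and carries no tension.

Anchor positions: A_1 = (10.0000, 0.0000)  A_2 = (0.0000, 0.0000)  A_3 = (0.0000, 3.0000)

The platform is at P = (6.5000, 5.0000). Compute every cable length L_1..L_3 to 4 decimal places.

(6.1033, 8.2006, 6.8007)

L_1: Δ = A_1−P = (3.5000, -5.0000) → ‖Δ‖ = √37.2500 = 6.1033
L_2: Δ = A_2−P = (-6.5000, -5.0000) → ‖Δ‖ = √67.2500 = 8.2006
L_3: Δ = A_3−P = (-6.5000, -2.0000) → ‖Δ‖ = √46.2500 = 6.8007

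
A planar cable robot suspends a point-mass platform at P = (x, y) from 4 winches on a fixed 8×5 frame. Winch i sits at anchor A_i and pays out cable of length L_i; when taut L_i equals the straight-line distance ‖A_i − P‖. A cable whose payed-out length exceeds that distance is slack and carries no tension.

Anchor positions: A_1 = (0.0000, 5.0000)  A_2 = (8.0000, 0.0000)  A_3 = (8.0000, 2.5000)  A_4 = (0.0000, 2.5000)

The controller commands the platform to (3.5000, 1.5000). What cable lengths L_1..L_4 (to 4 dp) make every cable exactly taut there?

(4.9497, 4.7434, 4.6098, 3.6401)

L_1: Δ = A_1−P = (-3.5000, 3.5000) → ‖Δ‖ = √24.5000 = 4.9497
L_2: Δ = A_2−P = (4.5000, -1.5000) → ‖Δ‖ = √22.5000 = 4.7434
L_3: Δ = A_3−P = (4.5000, 1.0000) → ‖Δ‖ = √21.2500 = 4.6098
L_4: Δ = A_4−P = (-3.5000, 1.0000) → ‖Δ‖ = √13.2500 = 3.6401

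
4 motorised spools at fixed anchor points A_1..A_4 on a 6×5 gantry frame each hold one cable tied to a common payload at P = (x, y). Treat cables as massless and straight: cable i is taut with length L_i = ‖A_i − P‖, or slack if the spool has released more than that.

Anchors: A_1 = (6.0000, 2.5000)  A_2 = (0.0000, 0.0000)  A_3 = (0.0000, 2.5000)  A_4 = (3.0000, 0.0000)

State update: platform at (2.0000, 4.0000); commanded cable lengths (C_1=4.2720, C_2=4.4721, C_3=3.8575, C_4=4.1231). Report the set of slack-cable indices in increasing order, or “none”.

cable 1: L_1 = ‖A_1−P‖ = 4.2720;  C_1 = 4.2720 → taut
cable 2: L_2 = ‖A_2−P‖ = 4.4721;  C_2 = 4.4721 → taut
cable 3: L_3 = ‖A_3−P‖ = 2.5000;  C_3 = 3.8575 → slack
cable 4: L_4 = ‖A_4−P‖ = 4.1231;  C_4 = 4.1231 → taut

3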